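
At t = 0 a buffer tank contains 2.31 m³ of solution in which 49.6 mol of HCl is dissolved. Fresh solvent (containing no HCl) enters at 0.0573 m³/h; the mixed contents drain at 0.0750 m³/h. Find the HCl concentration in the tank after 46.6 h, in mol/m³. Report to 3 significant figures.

Total volume: dV/dt = Q_in − Q_out = -0.017700 m³/h, so V(t) = 2.31 − 0.017700 t and V(46.6) = 1.4852 m³.
Species balance (pure solvent in): dm/dt = −Q_out · m/V(t).
dm/m = −Q_out dt/(V₀ − 0.017700 t); integrating gives ln(m/m₀) = −(Q_out/(Q_in−Q_out)) ln(V/V₀).
m = m₀ (V₀/V)^(Q_out/(Q_in−Q_out)) = 49.6 × (2.31/1.4852)^(-4.2373) = 7.6319 mol.
C = m/V = 7.6319/1.4852 = 5.1387 mol/m³.

5.14 mol/m³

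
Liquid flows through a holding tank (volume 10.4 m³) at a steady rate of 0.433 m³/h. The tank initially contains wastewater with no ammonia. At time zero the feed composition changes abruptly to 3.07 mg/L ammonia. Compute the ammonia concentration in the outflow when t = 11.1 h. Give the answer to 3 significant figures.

Species balance on the tank: V dC/dt = Q(C_in − C).
Time constant τ = V/Q = 10.4/0.433 = 24.018 h.
C approaches C_in exponentially: C(t) = C_in + (C₀ − C_in) e^(−t/τ).
C(11.1) = 3.07 + (0 − 3.07)·e^(−11.1/24.018) = 3.07 + (-3.0700)·0.62993 = 1.1361 mg/L.

1.14 mg/L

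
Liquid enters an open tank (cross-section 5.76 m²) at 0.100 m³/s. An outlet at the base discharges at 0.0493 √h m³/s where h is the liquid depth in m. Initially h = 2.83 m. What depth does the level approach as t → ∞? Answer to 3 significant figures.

4.11 m

Level balance: A dh/dt = 0.100 − 0.0493 √h. Setting dh/dt = 0:
Q_in = 0.0493 √h_ss ⇒ √h_ss = 0.100/0.0493 = 2.0284.
h_ss = 2.0284² = 4.1144 m. (Since h₀ = 2.83 m < h_ss, the level will rise toward this value.)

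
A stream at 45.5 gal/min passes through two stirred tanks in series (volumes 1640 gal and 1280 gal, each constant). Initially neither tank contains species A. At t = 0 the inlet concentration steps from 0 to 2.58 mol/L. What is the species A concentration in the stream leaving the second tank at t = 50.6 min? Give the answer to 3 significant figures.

Time constants: τᵢ = Vᵢ/Q for each well-mixed tank.
τ₁ = 1640/45.5 = 36.044 min; τ₂ = 1280/45.5 = 28.132 min.
Solving the cascade with C₁(0)=C₂(0)=0 gives C₂(t) = C_in[1 − (τ₁ e^(−t/τ₁) − τ₂ e^(−t/τ₂))/(τ₁ − τ₂)].
At t = 50.6: e^(−t/τ₁) = 0.24565, e^(−t/τ₂) = 0.16552.
C₂ = 2.58·[1 − (36.044·0.24565 − 28.132·0.16552)/(7.9121)] = 2.58·0.46943 = 1.2111 mol/L.

1.21 mol/L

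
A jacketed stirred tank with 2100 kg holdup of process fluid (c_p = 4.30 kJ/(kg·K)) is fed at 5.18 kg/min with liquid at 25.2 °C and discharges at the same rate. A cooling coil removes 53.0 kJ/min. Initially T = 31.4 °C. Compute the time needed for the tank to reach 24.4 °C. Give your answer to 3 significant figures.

M c_p dT/dt = ṁ c_p (T_in − T) − Q̇.
τ = M/ṁ = 405.41 min; T_ss = T_in − Q̇/(ṁ c_p) = 22.821 °C.
T(t) = T_ss + (T₀ − T_ss) e^(−t/τ). Set T = 24.4:
e^(−t/τ) = (24.4 − 22.821)/(31.4 − 22.821) = 0.18410
t = −405.41 · ln(0.18410) = 686.06 min.

686 min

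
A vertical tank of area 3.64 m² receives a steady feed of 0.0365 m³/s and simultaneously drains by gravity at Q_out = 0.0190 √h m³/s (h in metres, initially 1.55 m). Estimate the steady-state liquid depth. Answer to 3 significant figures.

Volume balance on the tank: A dh/dt = Q_in − 0.0190 √h. At steady state dh/dt = 0:
Q_in = 0.0190 √h_ss ⇒ √h_ss = 0.0365/0.0190 = 1.9211.
h_ss = 1.9211² = 3.6904 m. (Since h₀ = 1.55 m < h_ss, the level will rise toward this value.)

3.69 m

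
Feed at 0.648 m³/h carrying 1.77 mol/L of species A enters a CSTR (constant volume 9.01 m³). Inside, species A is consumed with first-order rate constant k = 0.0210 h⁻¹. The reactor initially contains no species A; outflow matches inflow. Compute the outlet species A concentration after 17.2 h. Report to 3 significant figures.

Accumulation = in − out − consumed: V dC/dt = Q C_in − Q C − k V C.
This is linear with rate a = Q/V + k = 0.092920 h⁻¹.
C_ss = Q C_in/(Q + kV) = 1.3700 mol/L; C(t) = C_ss + (C₀ − C_ss) e^(−a t).
C(17.2) = 1.3700 + (-1.3700)·e^(−0.092920·17.2) = 1.3700 + (-1.3700)·0.20226 = 1.0929 mol/L.

1.09 mol/L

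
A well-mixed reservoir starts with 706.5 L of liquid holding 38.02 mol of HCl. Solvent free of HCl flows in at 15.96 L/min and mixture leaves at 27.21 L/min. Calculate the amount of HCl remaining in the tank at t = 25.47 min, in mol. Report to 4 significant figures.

Total volume: dV/dt = Q_in − Q_out = -11.2500 L/min, so V(t) = 706.5 − 11.2500 t and V(25.47) = 419.963 L.
Species balance (pure solvent in): dm/dt = −Q_out · m/V(t).
dm/m = −Q_out dt/(V₀ − 11.2500 t); integrating gives ln(m/m₀) = −(Q_out/(Q_in−Q_out)) ln(V/V₀).
m = m₀ (V₀/V)^(Q_out/(Q_in−Q_out)) = 38.02 × (706.5/419.963)^(-2.41867) = 10.8052 mol.

10.81 mol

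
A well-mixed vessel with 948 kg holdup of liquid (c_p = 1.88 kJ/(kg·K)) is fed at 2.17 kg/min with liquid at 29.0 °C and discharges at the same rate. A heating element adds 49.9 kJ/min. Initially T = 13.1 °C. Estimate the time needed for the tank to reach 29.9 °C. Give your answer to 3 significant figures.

397 min

M c_p dT/dt = ṁ c_p (T_in − T) + Q̇.
τ = M/ṁ = 436.87 min; T_ss = T_in + Q̇/(ṁ c_p) = 41.232 °C.
T(t) = T_ss + (T₀ − T_ss) e^(−t/τ). Set T = 29.9:
e^(−t/τ) = (29.9 − 41.232)/(13.1 − 41.232) = 0.40281
t = −436.87 · ln(0.40281) = 397.24 min.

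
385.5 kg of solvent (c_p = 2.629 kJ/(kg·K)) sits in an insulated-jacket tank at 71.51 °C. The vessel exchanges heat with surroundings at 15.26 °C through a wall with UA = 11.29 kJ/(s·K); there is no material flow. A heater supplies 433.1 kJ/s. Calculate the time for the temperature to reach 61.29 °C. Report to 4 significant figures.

76.04 s

Lumped-capacitance energy balance: M c_p dT/dt = UA(T_amb − T) + Q̇.
τ = M c_p/UA = 89.7679 s; T_ss = T_amb + Q̇/UA = 15.26 + 433.1/11.29 = 53.6214 °C.
T(t) = T_ss + (T₀ − T_ss)e^(−t/τ); set T = 61.29:
t = −τ ln[(T − T_ss)/(T₀ − T_ss)] = −89.7679 · ln(0.428687) = 76.0359 s.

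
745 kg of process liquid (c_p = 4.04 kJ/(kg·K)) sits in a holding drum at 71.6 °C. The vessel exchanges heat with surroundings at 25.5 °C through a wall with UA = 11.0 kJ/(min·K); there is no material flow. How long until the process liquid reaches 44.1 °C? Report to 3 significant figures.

Lumped-capacitance energy balance: M c_p dT/dt = UA(T_amb − T).
τ = M c_p/UA = 273.62 min; T_ss = T_amb = 25.500 °C.
T(t) = T_ss + (T₀ − T_ss)e^(−t/τ); set T = 44.1:
t = −τ ln[(T − T_ss)/(T₀ − T_ss)] = −273.62 · ln(0.40347) = 248.35 min.

248 min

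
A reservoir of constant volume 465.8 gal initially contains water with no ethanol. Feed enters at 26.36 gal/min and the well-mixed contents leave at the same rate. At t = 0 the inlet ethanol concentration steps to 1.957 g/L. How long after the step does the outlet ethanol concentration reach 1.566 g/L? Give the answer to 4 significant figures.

28.46 min

Species balance: V dC/dt = Q(C_in − C) ⇒ τ = V/Q = 17.6707 min.
C(t) = C_in + (C₀ − C_in) e^(−t/τ). Set C = 1.566 and solve for t:
e^(−t/τ) = (C − C_in)/(C₀ − C_in) = (1.566 − 1.957)/(0 − 1.957) = 0.199796
t = −τ ln(…) = 17.6707 × 1.61046 = 28.4580 min.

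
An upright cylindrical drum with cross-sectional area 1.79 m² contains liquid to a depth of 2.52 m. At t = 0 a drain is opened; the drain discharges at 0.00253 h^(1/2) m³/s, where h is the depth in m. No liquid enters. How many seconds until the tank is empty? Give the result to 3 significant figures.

2250 s

With no inflow, A dh/dt = −0.00253 √h.
∫ h^(−1/2) dh = −(0.00253/A) ∫ dt, giving 2√h = 2√h₀ − (0.00253/A) t.
Tank is empty when √h = 0: t_empty = 2A√h₀/0.00253.
t_empty = 2·1.79·√2.52/0.00253 = 3.5800·1.5875/0.00253 = 2246.3 s.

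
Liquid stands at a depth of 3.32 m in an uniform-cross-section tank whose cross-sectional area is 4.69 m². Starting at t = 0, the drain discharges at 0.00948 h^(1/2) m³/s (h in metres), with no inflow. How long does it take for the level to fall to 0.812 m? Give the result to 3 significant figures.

911 s

A dh/dt = −Q_out = −0.00948 √h.
This is separable: 2 d(√h)/dt = −0.00948/A, so √h = √h₀ − (0.00948/(2A)) t.
t = 2A(√h₀ − √h)/0.00948 = 2·4.69·(√3.32 − √0.812)/0.00948
  = 9.3800 × (1.8221 − 0.90111) / 0.00948 = 911.26 s.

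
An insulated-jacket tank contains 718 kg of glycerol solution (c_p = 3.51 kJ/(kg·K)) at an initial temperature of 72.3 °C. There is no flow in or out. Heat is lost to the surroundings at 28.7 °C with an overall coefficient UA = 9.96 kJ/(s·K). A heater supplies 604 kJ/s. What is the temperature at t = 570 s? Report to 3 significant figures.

87.6 °C

M c_p dT/dt = −UA(T − T_amb) + Q̇.
dT/dt = (T_ss − T)/τ with T_ss = T_amb + Q̇/UA = 28.7 + 604/9.96 = 89.343 °C, τ = M c_p/UA = 718·3.51/9.96 = 253.03 s.
Integrating: T(t) = T_ss + (T₀ − T_ss) e^(−t/τ).
T(570) = 89.343 + (-17.043)·0.10512 = 87.551 °C.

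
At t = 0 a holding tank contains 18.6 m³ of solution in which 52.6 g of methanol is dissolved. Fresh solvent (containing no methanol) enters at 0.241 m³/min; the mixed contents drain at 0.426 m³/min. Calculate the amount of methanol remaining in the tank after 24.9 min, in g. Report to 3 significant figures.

27.3 g

Let m(t) be the amount of methanol. Volume: V(t) = V₀ + (Q_in − Q_out) t = 18.6 − 0.18500 t; V(24.9) = 13.994 m³.
Solute balance: dm/dt = 0 − Q_out C = −Q_out m/V(t).
dm/m = −Q_out dt/(V₀ − 0.18500 t); integrating gives ln(m/m₀) = −(Q_out/(Q_in−Q_out)) ln(V/V₀).
m = m₀ (V₀/V)^(Q_out/(Q_in−Q_out)) = 52.6 × (18.6/13.994)^(-2.3027) = 27.315 g.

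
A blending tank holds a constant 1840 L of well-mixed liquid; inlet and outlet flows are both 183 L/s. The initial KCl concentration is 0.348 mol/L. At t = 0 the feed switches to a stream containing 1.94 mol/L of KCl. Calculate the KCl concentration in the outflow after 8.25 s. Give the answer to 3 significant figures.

1.24 mol/L

Species balance on the tank: V dC/dt = Q(C_in − C).
So dC/dt = (C_in − C)/τ with τ = V/Q = 1840/183 = 10.055 s.
C approaches C_in exponentially: C(t) = C_in + (C₀ − C_in) e^(−t/τ).
C(8.25) = 1.94 + (0.348 − 1.94)·e^(−8.25/10.055) = 1.94 + (-1.5920)·0.44020 = 1.2392 mol/L.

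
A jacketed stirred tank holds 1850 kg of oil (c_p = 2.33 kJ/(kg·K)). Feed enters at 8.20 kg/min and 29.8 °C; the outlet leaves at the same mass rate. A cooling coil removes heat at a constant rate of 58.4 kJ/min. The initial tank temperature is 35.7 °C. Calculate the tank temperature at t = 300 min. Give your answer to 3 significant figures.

29.1 °C

M c_p dT/dt = ṁ c_p (T_in − T) − Q̇.
τ = M/ṁ = 225.61 min; T_ss = T_in − Q̇/(ṁ c_p) = 29.8 − 58.4/(8.20·2.33) = 26.743 °C.
Integrating: T(t) = T_ss + (T₀ − T_ss) e^(−t/τ).
T(300) = 26.743 + (8.9566)·e^(−300/225.61) = 26.743 + (8.9566)·0.26455 = 29.113 °C.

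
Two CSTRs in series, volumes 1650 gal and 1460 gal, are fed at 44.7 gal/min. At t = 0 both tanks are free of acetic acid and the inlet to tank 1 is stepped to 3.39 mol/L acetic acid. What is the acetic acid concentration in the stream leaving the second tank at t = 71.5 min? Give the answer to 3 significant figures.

Species balance on tank i: dCᵢ/dt = (Cᵢ₋₁ − Cᵢ)/τᵢ with τᵢ = Vᵢ/Q.
τ₁ = 1650/44.7 = 36.913 min; τ₂ = 1460/44.7 = 32.662 min.
Tank 1: C₁ = C_in(1 − e^(−t/τ₁)). Tank 2 (τ₁ ≠ τ₂): C₂ = C_in[1 − (τ₁ e^(−t/τ₁) − τ₂ e^(−t/τ₂))/(τ₁ − τ₂)].
At t = 71.5: e^(−t/τ₁) = 0.14414, e^(−t/τ₂) = 0.11202.
C₂ = 3.39·[1 − (36.913·0.14414 − 32.662·0.11202)/(4.2506)] = 3.39·0.60908 = 2.0648 mol/L.

2.06 mol/L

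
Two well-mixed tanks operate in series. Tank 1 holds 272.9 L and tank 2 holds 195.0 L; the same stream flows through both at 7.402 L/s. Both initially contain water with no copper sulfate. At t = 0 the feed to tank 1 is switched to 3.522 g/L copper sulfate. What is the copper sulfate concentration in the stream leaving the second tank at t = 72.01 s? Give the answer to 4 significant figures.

Species balance on tank i: dCᵢ/dt = (Cᵢ₋₁ − Cᵢ)/τᵢ with τᵢ = Vᵢ/Q.
τ₁ = 272.9/7.402 = 36.8684 s; τ₂ = 195.0/7.402 = 26.3442 s.
Solving the cascade with C₁(0)=C₂(0)=0 gives C₂(t) = C_in[1 − (τ₁ e^(−t/τ₁) − τ₂ e^(−t/τ₂))/(τ₁ − τ₂)].
At t = 72.01: e^(−t/τ₁) = 0.141825, e^(−t/τ₂) = 0.0649962.
C₂ = 3.522·[1 − (36.8684·0.141825 − 26.3442·0.0649962)/(10.5242)] = 3.522·0.665857 = 2.34515 g/L.

2.345 g/L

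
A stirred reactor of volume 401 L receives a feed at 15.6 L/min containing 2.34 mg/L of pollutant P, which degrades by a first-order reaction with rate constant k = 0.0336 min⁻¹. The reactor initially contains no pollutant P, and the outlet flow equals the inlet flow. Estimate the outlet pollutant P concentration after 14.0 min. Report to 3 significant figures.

0.801 mg/L

V dC/dt = Q(C_in − C) − k V C.
This is linear with rate a = Q/V + k = 0.072503 min⁻¹.
C_ss = Q C_in/(Q + kV) = 1.2556 mg/L; C(t) = C_ss + (C₀ − C_ss) e^(−a t).
C(14.0) = 1.2556 + (-1.2556)·e^(−0.072503·14.0) = 1.2556 + (-1.2556)·0.36239 = 0.80057 mg/L.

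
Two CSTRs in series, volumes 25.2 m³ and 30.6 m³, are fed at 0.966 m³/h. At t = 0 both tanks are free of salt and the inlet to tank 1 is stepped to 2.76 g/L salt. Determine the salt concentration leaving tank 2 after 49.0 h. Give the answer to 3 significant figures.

1.40 g/L

Time constants: τᵢ = Vᵢ/Q for each well-mixed tank.
τ₁ = 25.2/0.966 = 26.087 h; τ₂ = 30.6/0.966 = 31.677 h.
Solving the cascade with C₁(0)=C₂(0)=0 gives C₂(t) = C_in[1 − (τ₁ e^(−t/τ₁) − τ₂ e^(−t/τ₂))/(τ₁ − τ₂)].
At t = 49.0: e^(−t/τ₁) = 0.15284, e^(−t/τ₂) = 0.21291.
C₂ = 2.76·[1 − (26.087·0.15284 − 31.677·0.21291)/(-5.5901)] = 2.76·0.50676 = 1.3986 g/L.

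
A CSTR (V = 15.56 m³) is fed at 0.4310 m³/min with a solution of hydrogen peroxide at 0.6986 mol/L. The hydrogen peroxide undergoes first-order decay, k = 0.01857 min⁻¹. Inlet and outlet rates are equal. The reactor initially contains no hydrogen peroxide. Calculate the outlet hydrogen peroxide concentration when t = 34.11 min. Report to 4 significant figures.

Species balance: V dC/dt = Q C_in − Q C − k V C.
This is linear with rate a = Q/V + k = 0.0462692 min⁻¹.
C_ss = Q C_in/(Q + kV) = 0.418219 mol/L; C(t) = C_ss + (C₀ − C_ss) e^(−a t).
C(34.11) = 0.418219 + (-0.418219)·e^(−0.0462692·34.11) = 0.418219 + (-0.418219)·0.206337 = 0.331925 mol/L.

0.3319 mol/L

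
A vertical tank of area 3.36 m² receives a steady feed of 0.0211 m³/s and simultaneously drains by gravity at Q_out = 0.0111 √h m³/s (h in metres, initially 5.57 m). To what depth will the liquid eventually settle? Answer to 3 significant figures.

Level balance: A dh/dt = 0.0211 − 0.0111 √h. Setting dh/dt = 0:
Q_in = 0.0111 √h_ss ⇒ √h_ss = 0.0211/0.0111 = 1.9009.
h_ss = 1.9009² = 3.6134 m. (Since h₀ = 5.57 m > h_ss, the level will fall toward this value.)

3.61 m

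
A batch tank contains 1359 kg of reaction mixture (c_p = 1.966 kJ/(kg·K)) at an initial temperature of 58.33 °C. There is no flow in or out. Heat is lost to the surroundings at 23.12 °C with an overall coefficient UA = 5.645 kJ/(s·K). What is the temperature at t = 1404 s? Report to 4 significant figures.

Unsteady energy balance on the tank contents: M c_p dT/dt = −UA(T − T_amb).
dT/dt = (T_ss − T)/τ with T_ss = T_amb = 23.1200 °C, τ = M c_p/UA = 1359·1.966/5.645 = 473.303 s.
T approaches T_ss exponentially: T(t) = T_ss + (T₀ − T_ss) e^(−t/τ).
T(1404) = 23.1200 + (35.2100)·0.0514889 = 24.9329 °C.

24.93 °C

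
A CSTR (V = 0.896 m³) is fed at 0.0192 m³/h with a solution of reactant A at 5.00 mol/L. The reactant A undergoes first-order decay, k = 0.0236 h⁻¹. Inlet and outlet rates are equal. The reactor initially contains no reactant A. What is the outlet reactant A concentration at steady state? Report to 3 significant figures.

2.38 mol/L

V dC/dt = Q(C_in − C) − k V C.
Steady state (dC/dt = 0): C_ss = Q C_in/(Q + kV) = C_in/(1 + kV/Q).
C_ss = 0.0192·5.00/(0.0192 + 0.0236·0.896) = 0.096000/0.040346 = 2.3794 mol/L.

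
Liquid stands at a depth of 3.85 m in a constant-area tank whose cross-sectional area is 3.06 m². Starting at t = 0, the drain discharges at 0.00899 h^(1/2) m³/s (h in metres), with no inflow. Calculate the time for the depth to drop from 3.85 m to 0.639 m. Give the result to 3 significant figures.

792 s

With no inflow, A dh/dt = −0.00899 √h.
This is separable: 2 d(√h)/dt = −0.00899/A, so √h = √h₀ − (0.00899/(2A)) t.
t = 2A(√h₀ − √h)/0.00899 = 2·3.06·(√3.85 − √0.639)/0.00899
  = 6.1200 × (1.9621 − 0.79937) / 0.00899 = 791.56 s.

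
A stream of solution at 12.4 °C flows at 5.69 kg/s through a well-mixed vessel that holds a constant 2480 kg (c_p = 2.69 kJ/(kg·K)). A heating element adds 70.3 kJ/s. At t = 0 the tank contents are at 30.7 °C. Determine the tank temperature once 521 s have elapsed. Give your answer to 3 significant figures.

21.1 °C

First-law balance (no shaft work): M c_p dT/dt = ṁ c_p (T_in − T) + 70.3.
Rearrange: dT/dt = (T_ss − T)/τ with τ = M/ṁ = 435.85 s and T_ss = T_in + Q̇/(ṁ c_p) = 16.993 °C.
This is linear first-order; T(t) = T_ss + (T₀ − T_ss) e^(−t/τ).
T(521) = 16.993 + (13.707)·e^(−521/435.85) = 16.993 + (13.707)·0.30260 = 21.141 °C.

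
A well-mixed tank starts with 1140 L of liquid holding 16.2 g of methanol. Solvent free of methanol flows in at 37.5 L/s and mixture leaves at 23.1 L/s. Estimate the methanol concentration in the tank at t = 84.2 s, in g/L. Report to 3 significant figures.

Total volume: dV/dt = Q_in − Q_out = 14.400 L/s, so V(t) = 1140 + 14.400 t and V(84.2) = 2352.5 L.
Species balance (pure solvent in): dm/dt = −Q_out · m/V(t).
dm/m = −Q_out dt/(V₀ + 14.400 t); integrating gives ln(m/m₀) = −(Q_out/(Q_in−Q_out)) ln(V/V₀).
m = m₀ (V₀/V)^(Q_out/(Q_in−Q_out)) = 16.2 × (1140/2352.5)^(1.6042) = 5.0677 g.
C = m/V = 5.0677/2352.5 = 0.0021542 g/L.

0.00215 g/L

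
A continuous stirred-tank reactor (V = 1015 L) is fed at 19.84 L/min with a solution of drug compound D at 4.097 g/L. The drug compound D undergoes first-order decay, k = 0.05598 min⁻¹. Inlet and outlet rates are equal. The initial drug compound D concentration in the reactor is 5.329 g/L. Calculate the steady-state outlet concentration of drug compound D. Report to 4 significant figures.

V dC/dt = Q(C_in − C) − k V C.
Steady state (dC/dt = 0): C_ss = Q C_in/(Q + kV) = C_in/(1 + kV/Q).
C_ss = 19.84·4.097/(19.84 + 0.05598·1015) = 81.2845/76.6597 = 1.06033 g/L.

1.060 g/L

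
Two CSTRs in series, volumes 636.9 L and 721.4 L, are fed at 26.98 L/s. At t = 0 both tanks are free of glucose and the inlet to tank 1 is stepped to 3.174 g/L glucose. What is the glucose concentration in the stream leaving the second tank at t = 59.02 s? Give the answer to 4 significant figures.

Species balance on tank i: dCᵢ/dt = (Cᵢ₋₁ − Cᵢ)/τᵢ with τᵢ = Vᵢ/Q.
τ₁ = 636.9/26.98 = 23.6064 s; τ₂ = 721.4/26.98 = 26.7383 s.
Solving the cascade with C₁(0)=C₂(0)=0 gives C₂(t) = C_in[1 − (τ₁ e^(−t/τ₁) − τ₂ e^(−t/τ₂))/(τ₁ − τ₂)].
At t = 59.02: e^(−t/τ₁) = 0.0820709, e^(−t/τ₂) = 0.109995.
C₂ = 3.174·[1 − (23.6064·0.0820709 − 26.7383·0.109995)/(-3.13195)] = 3.174·0.679531 = 2.15683 g/L.

2.157 g/L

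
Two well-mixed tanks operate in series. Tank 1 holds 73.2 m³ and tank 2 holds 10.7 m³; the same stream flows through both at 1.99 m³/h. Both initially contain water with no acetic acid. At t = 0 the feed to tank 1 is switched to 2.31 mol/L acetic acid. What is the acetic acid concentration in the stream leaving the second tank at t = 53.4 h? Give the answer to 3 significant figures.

1.68 mol/L

Time constants: τᵢ = Vᵢ/Q for each well-mixed tank.
τ₁ = 73.2/1.99 = 36.784 h; τ₂ = 10.7/1.99 = 5.3769 h.
Tank 1: C₁ = C_in(1 − e^(−t/τ₁)). Tank 2 (τ₁ ≠ τ₂): C₂ = C_in[1 − (τ₁ e^(−t/τ₁) − τ₂ e^(−t/τ₂))/(τ₁ − τ₂)].
At t = 53.4: e^(−t/τ₁) = 0.23417, e^(−t/τ₂) = 4.8624e-05.
C₂ = 2.31·[1 − (36.784·0.23417 − 5.3769·4.8624e-05)/(31.407)] = 2.31·0.72575 = 1.6765 mol/L.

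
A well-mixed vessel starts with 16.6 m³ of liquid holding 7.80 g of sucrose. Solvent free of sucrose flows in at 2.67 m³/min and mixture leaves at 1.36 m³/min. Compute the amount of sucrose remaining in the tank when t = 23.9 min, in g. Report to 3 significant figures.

2.60 g

Total volume: dV/dt = Q_in − Q_out = 1.3100 m³/min, so V(t) = 16.6 + 1.3100 t and V(23.9) = 47.909 m³.
No sucrose enters, so dm/dt = −Q_out · (m/V).
dm/m = −Q_out dt/(V₀ + 1.3100 t); integrating gives ln(m/m₀) = −(Q_out/(Q_in−Q_out)) ln(V/V₀).
m = m₀ (V₀/V)^(Q_out/(Q_in−Q_out)) = 7.80 × (16.6/47.909)^(1.0382) = 2.5955 g.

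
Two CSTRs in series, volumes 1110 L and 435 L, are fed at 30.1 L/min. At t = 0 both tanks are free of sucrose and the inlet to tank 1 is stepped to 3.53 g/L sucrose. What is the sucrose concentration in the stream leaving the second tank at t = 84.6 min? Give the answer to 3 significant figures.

2.95 g/L

Species balance on tank i: dCᵢ/dt = (Cᵢ₋₁ − Cᵢ)/τᵢ with τᵢ = Vᵢ/Q.
τ₁ = 1110/30.1 = 36.877 min; τ₂ = 435/30.1 = 14.452 min.
Tank 1: C₁ = C_in(1 − e^(−t/τ₁)). Tank 2 (τ₁ ≠ τ₂): C₂ = C_in[1 − (τ₁ e^(−t/τ₁) − τ₂ e^(−t/τ₂))/(τ₁ − τ₂)].
At t = 84.6: e^(−t/τ₁) = 0.10085, e^(−t/τ₂) = 0.0028686.
C₂ = 3.53·[1 − (36.877·0.10085 − 14.452·0.0028686)/(22.425)] = 3.53·0.83600 = 2.9511 g/L.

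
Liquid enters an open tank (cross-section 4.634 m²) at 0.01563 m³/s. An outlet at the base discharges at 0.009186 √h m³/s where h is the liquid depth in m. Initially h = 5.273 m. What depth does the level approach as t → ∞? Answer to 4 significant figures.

2.895 m

Level balance: A dh/dt = 0.01563 − 0.009186 √h. Setting dh/dt = 0:
Q_in = 0.009186 √h_ss ⇒ √h_ss = 0.01563/0.009186 = 1.70150.
h_ss = 1.70150² = 2.89511 m. (Since h₀ = 5.273 m > h_ss, the level will fall toward this value.)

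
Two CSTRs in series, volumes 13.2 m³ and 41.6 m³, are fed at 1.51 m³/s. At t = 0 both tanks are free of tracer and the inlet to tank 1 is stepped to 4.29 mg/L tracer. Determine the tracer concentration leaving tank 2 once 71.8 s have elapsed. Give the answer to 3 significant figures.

3.83 mg/L

Species balance on tank i: dCᵢ/dt = (Cᵢ₋₁ − Cᵢ)/τᵢ with τᵢ = Vᵢ/Q.
τ₁ = 13.2/1.51 = 8.7417 s; τ₂ = 41.6/1.51 = 27.550 s.
Tank 1: C₁ = C_in(1 − e^(−t/τ₁)). Tank 2 (τ₁ ≠ τ₂): C₂ = C_in[1 − (τ₁ e^(−t/τ₁) − τ₂ e^(−t/τ₂))/(τ₁ − τ₂)].
At t = 71.8: e^(−t/τ₁) = 0.00027097, e^(−t/τ₂) = 0.073814.
C₂ = 4.29·[1 − (8.7417·0.00027097 − 27.550·0.073814)/(-18.808)] = 4.29·0.89200 = 3.8267 mg/L.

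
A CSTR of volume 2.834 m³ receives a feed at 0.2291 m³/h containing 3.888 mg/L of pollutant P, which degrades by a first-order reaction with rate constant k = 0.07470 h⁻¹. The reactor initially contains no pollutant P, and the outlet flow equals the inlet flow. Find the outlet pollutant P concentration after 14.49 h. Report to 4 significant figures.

V dC/dt = Q(C_in − C) − k V C.
dC/dt = (Q/V) C_in − (Q/V + k) C; effective rate a = Q/V + k = 0.0808398 + 0.07470 = 0.155540 h⁻¹.
C_ss = Q C_in/(Q + kV) = 2.02074 mg/L; C(t) = C_ss + (C₀ − C_ss) e^(−a t).
C(14.49) = 2.02074 + (-2.02074)·e^(−0.155540·14.49) = 2.02074 + (-2.02074)·0.105002 = 1.80856 mg/L.

1.809 mg/L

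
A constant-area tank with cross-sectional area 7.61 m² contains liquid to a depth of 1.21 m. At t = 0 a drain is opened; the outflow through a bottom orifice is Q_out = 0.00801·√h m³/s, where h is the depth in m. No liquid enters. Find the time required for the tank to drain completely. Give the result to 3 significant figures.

A dh/dt = −Q_out = −0.00801 √h.
This is separable: 2 d(√h)/dt = −0.00801/A, so √h = √h₀ − (0.00801/(2A)) t.
Tank is empty when √h = 0: t_empty = 2A√h₀/0.00801.
t_empty = 2·7.61·√1.21/0.00801 = 15.220·1.1000/0.00801 = 2090.1 s.

2090 s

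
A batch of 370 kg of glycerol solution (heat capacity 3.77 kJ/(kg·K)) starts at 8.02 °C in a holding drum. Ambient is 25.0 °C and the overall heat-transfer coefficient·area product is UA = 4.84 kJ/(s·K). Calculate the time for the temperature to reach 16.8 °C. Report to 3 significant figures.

Lumped-capacitance energy balance: M c_p dT/dt = UA(T_amb − T).
τ = M c_p/UA = 288.20 s; T_ss = T_amb = 25.000 °C.
T(t) = T_ss + (T₀ − T_ss)e^(−t/τ); set T = 16.8:
t = −τ ln[(T − T_ss)/(T₀ − T_ss)] = −288.20 · ln(0.48292) = 209.78 s.

210 s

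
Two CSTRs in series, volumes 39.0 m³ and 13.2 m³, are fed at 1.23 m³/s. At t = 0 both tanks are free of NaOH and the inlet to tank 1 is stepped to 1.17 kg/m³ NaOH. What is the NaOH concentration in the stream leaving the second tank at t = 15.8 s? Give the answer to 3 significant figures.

0.233 kg/m³

Time constants: τᵢ = Vᵢ/Q for each well-mixed tank.
τ₁ = 39.0/1.23 = 31.707 s; τ₂ = 13.2/1.23 = 10.732 s.
Solving the cascade with C₁(0)=C₂(0)=0 gives C₂(t) = C_in[1 − (τ₁ e^(−t/τ₁) − τ₂ e^(−t/τ₂))/(τ₁ − τ₂)].
At t = 15.8: e^(−t/τ₁) = 0.60756, e^(−t/τ₂) = 0.22940.
C₂ = 1.17·[1 − (31.707·0.60756 − 10.732·0.22940)/(20.976)] = 1.17·0.19897 = 0.23279 kg/m³.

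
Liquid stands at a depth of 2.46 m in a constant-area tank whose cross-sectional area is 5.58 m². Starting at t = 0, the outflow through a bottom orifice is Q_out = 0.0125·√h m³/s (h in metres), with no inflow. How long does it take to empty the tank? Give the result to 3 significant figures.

1400 s

A dh/dt = −Q_out = −0.0125 √h.
∫ h^(−1/2) dh = −(0.0125/A) ∫ dt, giving 2√h = 2√h₀ − (0.0125/A) t.
Set h = 0: 2√h₀ = (0.0125/A) t_empty ⇒ t_empty = 2A√h₀/0.0125.
t_empty = 2·5.58·√2.46/0.0125 = 11.160·1.5684/0.0125 = 1400.3 s.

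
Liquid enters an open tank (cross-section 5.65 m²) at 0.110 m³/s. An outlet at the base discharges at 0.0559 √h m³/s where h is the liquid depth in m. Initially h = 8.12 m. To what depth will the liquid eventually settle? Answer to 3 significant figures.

3.87 m

Accumulation of liquid (constant cross-section A): A dh/dt = Q_in − 0.0559 √h. At steady state dh/dt = 0:
Q_in = 0.0559 √h_ss ⇒ √h_ss = 0.110/0.0559 = 1.9678.
h_ss = 1.9678² = 3.8722 m. (Since h₀ = 8.12 m > h_ss, the level will fall toward this value.)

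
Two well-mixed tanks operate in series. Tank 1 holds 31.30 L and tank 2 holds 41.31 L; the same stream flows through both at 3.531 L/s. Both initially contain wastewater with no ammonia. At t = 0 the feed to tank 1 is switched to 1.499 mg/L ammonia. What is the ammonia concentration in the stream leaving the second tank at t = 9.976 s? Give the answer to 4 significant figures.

Species balance on tank i: dCᵢ/dt = (Cᵢ₋₁ − Cᵢ)/τᵢ with τᵢ = Vᵢ/Q.
τ₁ = 31.30/3.531 = 8.86434 s; τ₂ = 41.31/3.531 = 11.6992 s.
Tank 1: C₁ = C_in(1 − e^(−t/τ₁)). Tank 2 (τ₁ ≠ τ₂): C₂ = C_in[1 − (τ₁ e^(−t/τ₁) − τ₂ e^(−t/τ₂))/(τ₁ − τ₂)].
At t = 9.976: e^(−t/τ₁) = 0.324520, e^(−t/τ₂) = 0.426260.
C₂ = 1.499·[1 − (8.86434·0.324520 − 11.6992·0.426260)/(-2.83489)] = 1.499·0.255612 = 0.383162 mg/L.

0.3832 mg/L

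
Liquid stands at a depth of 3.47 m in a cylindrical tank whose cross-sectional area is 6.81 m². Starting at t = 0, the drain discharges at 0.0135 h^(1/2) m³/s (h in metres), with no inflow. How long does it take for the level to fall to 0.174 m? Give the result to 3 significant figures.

1460 s

With no inflow, A dh/dt = −0.0135 √h.
∫ h^(−1/2) dh = −(0.0135/A) ∫ dt, giving 2√h = 2√h₀ − (0.0135/A) t.
t = 2A(√h₀ − √h)/0.0135 = 2·6.81·(√3.47 − √0.174)/0.0135
  = 13.620 × (1.8628 − 0.41713) / 0.0135 = 1458.5 s.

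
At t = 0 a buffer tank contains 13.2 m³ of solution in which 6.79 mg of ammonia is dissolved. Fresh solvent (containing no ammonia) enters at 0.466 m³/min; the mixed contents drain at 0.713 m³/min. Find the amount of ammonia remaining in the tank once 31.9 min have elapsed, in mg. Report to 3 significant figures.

0.493 mg

Total volume: dV/dt = Q_in − Q_out = -0.24700 m³/min, so V(t) = 13.2 − 0.24700 t and V(31.9) = 5.3207 m³.
No ammonia enters, so dm/dt = −Q_out · (m/V).
Separate: dm/m = −Q_out dt/V(t) ⇒ ln(m/m₀) = −(Q_out/(Q_in−Q_out)) ln(V/V₀).
m = m₀ (V₀/V)^(Q_out/(Q_in−Q_out)) = 6.79 × (13.2/5.3207)^(-2.8866) = 0.49293 mg.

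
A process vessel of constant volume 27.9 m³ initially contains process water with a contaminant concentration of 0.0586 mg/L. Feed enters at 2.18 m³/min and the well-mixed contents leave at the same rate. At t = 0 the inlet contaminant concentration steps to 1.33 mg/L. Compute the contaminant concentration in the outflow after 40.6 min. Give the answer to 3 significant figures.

Mass balance on the solute (V constant): V dC/dt = Q(C_in − C).
Rewrite as dC/dt + C/τ = C_in/τ, τ = V/Q = 12.798 min.
C approaches C_in exponentially: C(t) = C_in + (C₀ − C_in) e^(−t/τ).
C(40.6) = 1.33 + (0.0586 − 1.33)·e^(−40.6/12.798) = 1.33 + (-1.2714)·0.041906 = 1.2767 mg/L.

1.28 mg/L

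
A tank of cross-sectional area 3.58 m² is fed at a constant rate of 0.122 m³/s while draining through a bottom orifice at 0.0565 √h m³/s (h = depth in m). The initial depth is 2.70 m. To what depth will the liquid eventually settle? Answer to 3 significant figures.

Level balance: A dh/dt = 0.122 − 0.0565 √h. Setting dh/dt = 0:
Q_in = 0.0565 √h_ss ⇒ √h_ss = 0.122/0.0565 = 2.1593.
h_ss = 2.1593² = 4.6625 m. (Since h₀ = 2.70 m < h_ss, the level will rise toward this value.)

4.66 m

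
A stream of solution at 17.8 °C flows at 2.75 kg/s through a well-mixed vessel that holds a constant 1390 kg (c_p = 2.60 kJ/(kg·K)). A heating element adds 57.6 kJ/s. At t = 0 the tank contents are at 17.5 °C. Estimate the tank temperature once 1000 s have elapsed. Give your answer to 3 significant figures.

24.7 °C

Energy balance: M c_p dT/dt = ṁ c_p (T_in − T) + 57.6.
τ = M/ṁ = 505.45 s; T_ss = T_in + Q̇/(ṁ c_p) = 17.8 + 57.6/(2.75·2.60) = 25.856 °C.
Integrating: T(t) = T_ss + (T₀ − T_ss) e^(−t/τ).
T(1000) = 25.856 + (-8.3559)·e^(−1000/505.45) = 25.856 + (-8.3559)·0.13829 = 24.700 °C.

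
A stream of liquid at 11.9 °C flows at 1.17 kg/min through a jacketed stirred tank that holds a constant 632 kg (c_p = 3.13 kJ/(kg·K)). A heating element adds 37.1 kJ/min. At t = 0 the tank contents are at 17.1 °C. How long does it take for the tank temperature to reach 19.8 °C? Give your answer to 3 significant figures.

428 min

Energy balance: M c_p dT/dt = ṁ c_p (T_in − T) + 37.1.
τ = M/ṁ = 540.17 min; T_ss = T_in + Q̇/(ṁ c_p) = 22.031 °C.
T(t) = T_ss + (T₀ − T_ss) e^(−t/τ). Set T = 19.8:
e^(−t/τ) = (19.8 − 22.031)/(17.1 − 22.031) = 0.45242
t = −540.17 · ln(0.45242) = 428.43 min.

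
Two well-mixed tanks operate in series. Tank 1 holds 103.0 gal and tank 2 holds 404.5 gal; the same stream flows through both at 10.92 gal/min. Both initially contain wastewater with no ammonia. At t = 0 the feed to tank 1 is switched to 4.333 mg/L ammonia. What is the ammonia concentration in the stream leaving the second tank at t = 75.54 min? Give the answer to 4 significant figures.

Time constants: τᵢ = Vᵢ/Q for each well-mixed tank.
τ₁ = 103.0/10.92 = 9.43223 min; τ₂ = 404.5/10.92 = 37.0421 min.
Solving the cascade with C₁(0)=C₂(0)=0 gives C₂(t) = C_in[1 − (τ₁ e^(−t/τ₁) − τ₂ e^(−t/τ₂))/(τ₁ − τ₂)].
At t = 75.54: e^(−t/τ₁) = 0.000332555, e^(−t/τ₂) = 0.130120.
C₂ = 4.333·[1 − (9.43223·0.000332555 − 37.0421·0.130120)/(-27.6099)] = 4.333·0.825542 = 3.57707 mg/L.

3.577 mg/L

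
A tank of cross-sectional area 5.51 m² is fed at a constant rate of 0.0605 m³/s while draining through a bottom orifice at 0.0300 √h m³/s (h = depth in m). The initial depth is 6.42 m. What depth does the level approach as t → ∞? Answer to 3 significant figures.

Level balance: A dh/dt = 0.0605 − 0.0300 √h. Setting dh/dt = 0:
Q_in = 0.0300 √h_ss ⇒ √h_ss = 0.0605/0.0300 = 2.0167.
h_ss = 2.0167² = 4.0669 m. (Since h₀ = 6.42 m > h_ss, the level will fall toward this value.)

4.07 m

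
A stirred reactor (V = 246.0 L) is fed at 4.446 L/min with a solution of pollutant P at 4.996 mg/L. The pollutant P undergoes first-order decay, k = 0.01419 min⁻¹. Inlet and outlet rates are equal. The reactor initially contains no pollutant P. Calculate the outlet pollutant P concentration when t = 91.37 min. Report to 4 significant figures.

V dC/dt = Q(C_in − C) − k V C.
dC/dt = (Q/V) C_in − (Q/V + k) C; effective rate a = Q/V + k = 0.0180732 + 0.01419 = 0.0322632 min⁻¹.
C_ss = Q C_in/(Q + kV) = 2.79866 mg/L; C(t) = C_ss + (C₀ − C_ss) e^(−a t).
C(91.37) = 2.79866 + (-2.79866)·e^(−0.0322632·91.37) = 2.79866 + (-2.79866)·0.0524505 = 2.65187 mg/L.

2.652 mg/L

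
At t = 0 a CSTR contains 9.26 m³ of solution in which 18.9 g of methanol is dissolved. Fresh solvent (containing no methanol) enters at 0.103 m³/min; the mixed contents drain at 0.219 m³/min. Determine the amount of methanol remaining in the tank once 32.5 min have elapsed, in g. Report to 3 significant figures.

7.04 g

Let m(t) be the amount of methanol. Volume: V(t) = V₀ + (Q_in − Q_out) t = 9.26 − 0.11600 t; V(32.5) = 5.4900 m³.
Solute balance: dm/dt = 0 − Q_out C = −Q_out m/V(t).
Separate: dm/m = −Q_out dt/V(t) ⇒ ln(m/m₀) = −(Q_out/(Q_in−Q_out)) ln(V/V₀).
m = m₀ (V₀/V)^(Q_out/(Q_in−Q_out)) = 18.9 × (9.26/5.4900)^(-1.8879) = 7.0441 g.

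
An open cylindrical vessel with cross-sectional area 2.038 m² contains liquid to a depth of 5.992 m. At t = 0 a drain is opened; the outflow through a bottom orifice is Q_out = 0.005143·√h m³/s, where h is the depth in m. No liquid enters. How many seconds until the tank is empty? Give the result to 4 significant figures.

1940 s

Mass balance (ρ constant): A dh/dt = −0.005143 √h.
∫ h^(−1/2) dh = −(0.005143/A) ∫ dt, giving 2√h = 2√h₀ − (0.005143/A) t.
Set h = 0: 2√h₀ = (0.005143/A) t_empty ⇒ t_empty = 2A√h₀/0.005143.
t_empty = 2·2.038·√5.992/0.005143 = 4.07600·2.44786/0.005143 = 1940.01 s.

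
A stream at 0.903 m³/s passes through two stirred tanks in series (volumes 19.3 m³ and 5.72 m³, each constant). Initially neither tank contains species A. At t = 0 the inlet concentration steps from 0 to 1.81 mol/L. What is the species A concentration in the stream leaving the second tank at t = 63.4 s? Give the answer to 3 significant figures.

1.68 mol/L

Each tank obeys Vᵢ dCᵢ/dt = Q(Cᵢ₋₁ − Cᵢ), so τᵢ = Vᵢ/Q.
τ₁ = 19.3/0.903 = 21.373 s; τ₂ = 5.72/0.903 = 6.3344 s.
Tank 1: C₁ = C_in(1 − e^(−t/τ₁)). Tank 2 (τ₁ ≠ τ₂): C₂ = C_in[1 − (τ₁ e^(−t/τ₁) − τ₂ e^(−t/τ₂))/(τ₁ − τ₂)].
At t = 63.4: e^(−t/τ₁) = 0.051492, e^(−t/τ₂) = 4.5003e-05.
C₂ = 1.81·[1 − (21.373·0.051492 − 6.3344·4.5003e-05)/(15.039)] = 1.81·0.92684 = 1.6776 mol/L.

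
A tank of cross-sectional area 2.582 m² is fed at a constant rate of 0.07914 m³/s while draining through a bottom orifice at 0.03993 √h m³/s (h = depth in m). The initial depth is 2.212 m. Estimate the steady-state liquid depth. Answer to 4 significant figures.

Accumulation of liquid (constant cross-section A): A dh/dt = Q_in − 0.03993 √h. At steady state dh/dt = 0:
Q_in = 0.03993 √h_ss ⇒ √h_ss = 0.07914/0.03993 = 1.98197.
h_ss = 1.98197² = 3.92820 m. (Since h₀ = 2.212 m < h_ss, the level will rise toward this value.)

3.928 m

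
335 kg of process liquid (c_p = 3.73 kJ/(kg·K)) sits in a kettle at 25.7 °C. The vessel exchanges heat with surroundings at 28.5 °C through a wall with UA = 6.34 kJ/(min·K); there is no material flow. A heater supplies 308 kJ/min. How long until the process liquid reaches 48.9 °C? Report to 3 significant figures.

118 min

Unsteady energy balance on the tank contents: M c_p dT/dt = −UA(T − T_amb) + Q̇.
τ = M c_p/UA = 197.09 min; T_ss = T_amb + Q̇/UA = 28.5 + 308/6.34 = 77.080 °C.
T(t) = T_ss + (T₀ − T_ss)e^(−t/τ); set T = 48.9:
t = −τ ln[(T − T_ss)/(T₀ − T_ss)] = −197.09 · ln(0.54847) = 118.38 min.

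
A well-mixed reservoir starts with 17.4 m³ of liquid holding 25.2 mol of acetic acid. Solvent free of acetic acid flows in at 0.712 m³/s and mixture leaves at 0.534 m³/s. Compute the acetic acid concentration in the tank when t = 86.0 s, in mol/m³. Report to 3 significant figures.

0.116 mol/m³

Let m(t) be the amount of acetic acid. Volume: V(t) = V₀ + (Q_in − Q_out) t = 17.4 + 0.17800 t; V(86.0) = 32.708 m³.
No acetic acid enters, so dm/dt = −Q_out · (m/V).
dm/m = −Q_out dt/(V₀ + 0.17800 t); integrating gives ln(m/m₀) = −(Q_out/(Q_in−Q_out)) ln(V/V₀).
m = m₀ (V₀/V)^(Q_out/(Q_in−Q_out)) = 25.2 × (17.4/32.708)^(3.0000) = 3.7939 mol.
C = m/V = 3.7939/32.708 = 0.11599 mol/m³.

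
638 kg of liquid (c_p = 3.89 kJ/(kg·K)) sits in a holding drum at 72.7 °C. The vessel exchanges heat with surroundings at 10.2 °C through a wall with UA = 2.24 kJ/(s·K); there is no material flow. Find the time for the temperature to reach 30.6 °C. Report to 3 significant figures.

1240 s

M c_p dT/dt = −UA(T − T_amb).
τ = M c_p/UA = 1108.0 s; T_ss = T_amb = 10.200 °C.
T(t) = T_ss + (T₀ − T_ss)e^(−t/τ); set T = 30.6:
t = −τ ln[(T − T_ss)/(T₀ − T_ss)] = −1108.0 · ln(0.32640) = 1240.5 s.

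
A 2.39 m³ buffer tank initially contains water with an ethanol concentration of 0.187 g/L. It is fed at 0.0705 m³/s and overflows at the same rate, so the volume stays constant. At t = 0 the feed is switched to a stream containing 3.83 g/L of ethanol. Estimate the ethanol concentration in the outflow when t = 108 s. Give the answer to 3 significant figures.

Accumulation = in − out for the solute gives V dC/dt = Q(C_in − C).
Time constant τ = V/Q = 2.39/0.0705 = 33.901 s.
Integrating: C(t) = C_in + (C₀ − C_in) e^(−t/τ).
C(108) = 3.83 + (0.187 − 3.83)·e^(−108/33.901) = 3.83 + (-3.6430)·0.041346 = 3.6794 g/L.

3.68 g/L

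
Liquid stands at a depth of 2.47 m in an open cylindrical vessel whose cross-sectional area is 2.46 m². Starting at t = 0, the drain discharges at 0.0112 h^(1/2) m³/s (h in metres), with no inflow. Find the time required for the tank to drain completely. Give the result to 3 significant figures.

690 s

With no inflow, A dh/dt = −0.0112 √h.
This is separable: 2 d(√h)/dt = −0.0112/A, so √h = √h₀ − (0.0112/(2A)) t.
Tank is empty when √h = 0: t_empty = 2A√h₀/0.0112.
t_empty = 2·2.46·√2.47/0.0112 = 4.9200·1.5716/0.0112 = 690.39 s.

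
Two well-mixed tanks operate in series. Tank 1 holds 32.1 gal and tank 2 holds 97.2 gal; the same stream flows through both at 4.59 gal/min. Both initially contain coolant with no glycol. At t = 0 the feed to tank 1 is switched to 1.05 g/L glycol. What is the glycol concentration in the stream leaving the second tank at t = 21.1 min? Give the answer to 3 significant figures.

0.497 g/L

Each tank obeys Vᵢ dCᵢ/dt = Q(Cᵢ₋₁ − Cᵢ), so τᵢ = Vᵢ/Q.
τ₁ = 32.1/4.59 = 6.9935 min; τ₂ = 97.2/4.59 = 21.176 min.
Tank 1: C₁ = C_in(1 − e^(−t/τ₁)). Tank 2 (τ₁ ≠ τ₂): C₂ = C_in[1 − (τ₁ e^(−t/τ₁) − τ₂ e^(−t/τ₂))/(τ₁ − τ₂)].
At t = 21.1: e^(−t/τ₁) = 0.048943, e^(−t/τ₂) = 0.36921.
C₂ = 1.05·[1 − (6.9935·0.048943 − 21.176·0.36921)/(-14.183)] = 1.05·0.47287 = 0.49651 g/L.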